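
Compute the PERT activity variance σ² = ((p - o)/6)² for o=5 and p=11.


σ² = ((p - o) / 6)² = (p - o)² / 36
= (11 - 5)² / 36
= 6² / 36
= 36 / 36
= 1.0000


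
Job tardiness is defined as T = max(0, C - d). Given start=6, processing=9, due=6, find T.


Completion = start + processing = 6 + 9 = 15
Tardiness = max(0, C - d) = max(0, 15 - 6)
= max(0, 9)
= 9


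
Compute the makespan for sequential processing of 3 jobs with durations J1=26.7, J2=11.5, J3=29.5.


Sequential makespan: sum all processing times
= 26.7 + 11.5 + 29.5
= 67.7 time units


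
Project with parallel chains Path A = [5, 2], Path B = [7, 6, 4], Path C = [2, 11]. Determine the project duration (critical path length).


Path A: 5 + 2 = 7
Path B: 7 + 6 + 4 = 17
Path C: 2 + 11 = 13
Critical path = longest = max(7, 17, 13)
= 17 (Path B)


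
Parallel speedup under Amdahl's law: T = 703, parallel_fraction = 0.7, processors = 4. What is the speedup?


Amdahl's law: T_p = T × ((1-p) + p/N)
= 703 × ((1-0.7) + 0.7/4)
= 703 × (0.30 + 0.1750)
= 703 × 0.4750
= 333.93
Speedup = 703/333.93
= 2.11×


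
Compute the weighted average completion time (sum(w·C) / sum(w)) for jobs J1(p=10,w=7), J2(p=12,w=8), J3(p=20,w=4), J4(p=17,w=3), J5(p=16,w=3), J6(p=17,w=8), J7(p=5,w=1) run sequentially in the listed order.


Completion times:
  J1: C=10, w×C=7×10=70
  J2: C=22, w×C=8×22=176
  J3: C=42, w×C=4×42=168
  J4: C=59, w×C=3×59=177
  J5: C=75, w×C=3×75=225
  J6: C=92, w×C=8×92=736
  J7: C=97, w×C=1×97=97
Sum w×C = 1649
Sum w = 34
Weighted avg = 1649/34
= 48.50


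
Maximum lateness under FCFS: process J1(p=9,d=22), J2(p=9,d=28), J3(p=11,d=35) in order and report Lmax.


Lateness per job (L = C - d):
  J1: C=9, d=22, L=-13
  J2: C=18, d=28, L=-10
  J3: C=29, d=35, L=-6
Lmax = max(-13, -10, -6)
= -6


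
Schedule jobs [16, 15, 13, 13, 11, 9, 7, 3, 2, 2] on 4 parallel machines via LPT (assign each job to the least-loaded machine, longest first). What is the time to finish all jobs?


Jobs (LPT sorted): [16, 15, 13, 13, 11, 9, 7, 3, 2, 2]
Machines: 4
  J=16 → Machine 1 (load: 0+16=16)
  J=15 → Machine 2 (load: 0+15=15)
  J=13 → Machine 3 (load: 0+13=13)
  J=13 → Machine 4 (load: 0+13=13)
  J=11 → Machine 3 (load: 13+11=24)
  J=9 → Machine 4 (load: 13+9=22)
  J=7 → Machine 2 (load: 15+7=22)
  J=3 → Machine 1 (load: 16+3=19)
  J=2 → Machine 1 (load: 19+2=21)
  J=2 → Machine 1 (load: 21+2=23)
Machine loads: [23, 22, 24, 22]
Makespan = max = 24 time units


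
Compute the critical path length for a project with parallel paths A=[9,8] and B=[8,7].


Path A: 9 + 8 = 17
Path B: 8 + 7 = 15
Critical path = longest = max(17, 15)
= 17 (Path A)


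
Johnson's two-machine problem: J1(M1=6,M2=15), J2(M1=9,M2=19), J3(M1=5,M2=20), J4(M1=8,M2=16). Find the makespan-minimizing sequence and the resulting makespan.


Johnson's rule:
Group 1 (M1≤M2, sort by M1): ['J3', 'J1', 'J4', 'J2']
Group 2 (M1>M2, sort desc M2): []
Sequence: J3 → J1 → J4 → J2
Makespan calculation:
  J3: M1 done=5, M2 done=25
  J1: M1 done=11, M2 done=40
  J4: M1 done=19, M2 done=56
  J2: M1 done=28, M2 done=75
= Sequence: J3 → J1 → J4 → J2, Makespan: 75


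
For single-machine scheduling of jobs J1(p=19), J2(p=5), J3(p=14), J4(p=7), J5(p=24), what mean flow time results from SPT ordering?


SPT order: J2 → J4 → J3 → J1 → J5
Completion times:
  J2: C=5
  J4: C=12
  J3: C=26
  J1: C=45
  J5: C=69
Sum = 157, n = 5
Mean flow = 157/5
= 31.40


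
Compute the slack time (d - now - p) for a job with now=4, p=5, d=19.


Slack = due - current_time - processing
= 19 - 4 - 5
= 10


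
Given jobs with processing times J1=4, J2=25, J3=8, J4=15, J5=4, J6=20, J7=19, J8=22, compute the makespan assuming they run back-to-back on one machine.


Sequential makespan: sum all processing times
= 4 + 25 + 8 + 15 + 4 + 20 + 19 + 22
= 117 time units


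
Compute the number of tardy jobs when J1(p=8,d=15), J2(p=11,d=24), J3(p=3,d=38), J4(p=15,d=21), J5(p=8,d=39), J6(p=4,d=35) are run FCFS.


Completion vs due date:
  J1: C=8, d=15 → on time
  J2: C=19, d=24 → on time
  J3: C=22, d=38 → on time
  J4: C=37, d=21 → TARDY
  J5: C=45, d=39 → TARDY
  J6: C=49, d=35 → TARDY
Tardy jobs: J4, J5, J6
Count = 3


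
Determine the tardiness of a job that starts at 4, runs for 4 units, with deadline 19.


Completion = start + processing = 4 + 4 = 8
Tardiness = max(0, C - d) = max(0, 8 - 19)
= max(0, -11)
= 0


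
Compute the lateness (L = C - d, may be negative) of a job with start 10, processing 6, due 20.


Completion = 10 + 6 = 16
Lateness = C - d = 16 - 20
= -4


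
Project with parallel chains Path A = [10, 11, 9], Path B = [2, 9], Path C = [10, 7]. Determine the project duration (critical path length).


Path A: 10 + 11 + 9 = 30
Path B: 2 + 9 = 11
Path C: 10 + 7 = 17
Critical path = longest = max(30, 11, 17)
= 30 (Path A)


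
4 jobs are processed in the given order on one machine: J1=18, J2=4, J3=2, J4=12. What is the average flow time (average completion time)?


Completion times:
  J1: completes at 18
  J2: completes at 22
  J3: completes at 24
  J4: completes at 36
Sum = 100
Average = 100/4
= 25.00


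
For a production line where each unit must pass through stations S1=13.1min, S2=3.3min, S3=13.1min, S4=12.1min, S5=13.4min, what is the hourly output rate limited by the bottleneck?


Bottleneck = longest station time
Station times: [13.1, 3.3, 13.1, 12.1, 13.4]
Max = 13.4 min
Rate = 60 / 13.4
= 4.48 units/hour (bottleneck: 13.4min)


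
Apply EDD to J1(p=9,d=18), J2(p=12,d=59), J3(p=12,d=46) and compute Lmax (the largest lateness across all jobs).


EDD order: J1 → J3 → J2
Completion and lateness:
  J1: C=9, d=18, L=9-18=-9
  J3: C=21, d=46, L=21-46=-25
  J2: C=33, d=59, L=33-59=-26
Lmax = max(-9, -25, -26)
= -9


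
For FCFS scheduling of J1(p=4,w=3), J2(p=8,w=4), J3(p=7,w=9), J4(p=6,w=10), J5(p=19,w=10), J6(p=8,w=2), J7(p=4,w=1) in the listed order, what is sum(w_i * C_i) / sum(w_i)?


Completion times:
  J1: C=4, w×C=3×4=12
  J2: C=12, w×C=4×12=48
  J3: C=19, w×C=9×19=171
  J4: C=25, w×C=10×25=250
  J5: C=44, w×C=10×44=440
  J6: C=52, w×C=2×52=104
  J7: C=56, w×C=1×56=56
Sum w×C = 1081
Sum w = 39
Weighted avg = 1081/39
= 27.72


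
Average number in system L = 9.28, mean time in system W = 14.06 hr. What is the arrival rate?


Little's law: L = λW → λ = L / W
= 9.28 / 14.06
= 0.66 per hour


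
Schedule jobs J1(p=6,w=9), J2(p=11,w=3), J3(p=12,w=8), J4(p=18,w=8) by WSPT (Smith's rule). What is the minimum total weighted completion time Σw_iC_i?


WSPT order (by p/w): J1 → J3 → J4 → J2
  J1: C=6, w·C=9×6=54
  J3: C=18, w·C=8×18=144
  J4: C=36, w·C=8×36=288
  J2: C=47, w·C=3×47=141
Σ w·C = 627
= 627


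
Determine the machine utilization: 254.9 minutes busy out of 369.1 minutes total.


Utilization = busy / total × 100
= 254.9 / 369.1 × 100
= 69.1%


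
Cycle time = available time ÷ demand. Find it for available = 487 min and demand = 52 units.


Cycle time = available time / demand
= 487 / 52
= 9.37 min/unit


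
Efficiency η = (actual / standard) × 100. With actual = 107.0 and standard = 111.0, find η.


Efficiency = (actual / standard) × 100
= (107.0 / 111.0) × 100
= 96.4%


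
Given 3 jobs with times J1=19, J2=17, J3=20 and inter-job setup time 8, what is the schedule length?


Makespan = Σ processing + (n-1) × setup
= (19 + 17 + 20) + (3-1)×8
= 56 + 16
= 72 time units


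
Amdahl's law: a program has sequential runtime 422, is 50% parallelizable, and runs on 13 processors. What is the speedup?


Amdahl's law: T_p = T × ((1-p) + p/N)
= 422 × ((1-0.5) + 0.5/13)
= 422 × (0.50 + 0.0385)
= 422 × 0.5385
= 227.23
Speedup = 422/227.23
= 1.86×


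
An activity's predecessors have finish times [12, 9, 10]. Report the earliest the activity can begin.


ES = max of all predecessor completion times
Predecessors: [12, 9, 10]
ES = max(12, 9, 10)
= 12


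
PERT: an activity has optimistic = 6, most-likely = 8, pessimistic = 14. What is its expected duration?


te = (o + 4m + p) / 6
= (6 + 4×8 + 14) / 6
= (6 + 32 + 14) / 6
= 52 / 6
= 8.67


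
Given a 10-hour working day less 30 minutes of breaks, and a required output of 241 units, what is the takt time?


Available = 10×60 - 30 = 570 min
Takt time = 570 / 241
= 2.37 min/unit


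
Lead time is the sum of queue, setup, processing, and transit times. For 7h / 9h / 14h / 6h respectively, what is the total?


Lead time = queue + setup + processing + transit
= 7 + 9 + 14 + 6
= 36 hours


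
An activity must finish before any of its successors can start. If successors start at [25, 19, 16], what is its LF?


LF = min of all successor start times
Successors start at: [25, 19, 16]
LF = min(25, 19, 16)
= 16


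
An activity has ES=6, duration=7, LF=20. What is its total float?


EF = ES + duration = 6 + 7 = 13
LS = LF - duration = 20 - 7 = 13
Total Float = LF - EF = 20 - 13
(or LS - ES = 13 - 6)
= 7


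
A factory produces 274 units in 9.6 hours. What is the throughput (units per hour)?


Throughput = units / time
= 274 / 9.6
= 28.5 units/hour


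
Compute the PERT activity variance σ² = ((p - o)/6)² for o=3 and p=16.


σ² = ((p - o) / 6)² = (p - o)² / 36
= (16 - 3)² / 36
= 13² / 36
= 169 / 36
= 4.6944


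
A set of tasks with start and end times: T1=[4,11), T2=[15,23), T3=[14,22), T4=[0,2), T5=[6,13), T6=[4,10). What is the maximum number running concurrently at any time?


Check each time point for overlaps:
  t=6: 3 tasks active (T1, T5, T6)
Max concurrent = 3


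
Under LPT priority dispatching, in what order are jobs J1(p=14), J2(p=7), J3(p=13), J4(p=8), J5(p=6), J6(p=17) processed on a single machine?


LPT: sort by longest processing time first
  J6: p=17
  J1: p=14
  J3: p=13
  J4: p=8
  J2: p=7
  J5: p=6
Order: J6 → J1 → J3 → J4 → J2 → J5


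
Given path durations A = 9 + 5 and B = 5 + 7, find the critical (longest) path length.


Path A: 9 + 5 = 14
Path B: 5 + 7 = 12
Critical path = longest = max(14, 12)
= 14 (Path A)


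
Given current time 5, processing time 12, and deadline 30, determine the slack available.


Slack = due - current_time - processing
= 30 - 5 - 12
= 13


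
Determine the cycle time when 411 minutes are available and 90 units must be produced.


Cycle time = available time / demand
= 411 / 90
= 4.57 min/unit


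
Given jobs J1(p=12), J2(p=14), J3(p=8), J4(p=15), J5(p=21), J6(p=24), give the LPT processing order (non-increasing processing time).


LPT: sort by longest processing time first
  J6: p=24
  J5: p=21
  J4: p=15
  J2: p=14
  J1: p=12
  J3: p=8
Order: J6 → J5 → J4 → J2 → J1 → J3


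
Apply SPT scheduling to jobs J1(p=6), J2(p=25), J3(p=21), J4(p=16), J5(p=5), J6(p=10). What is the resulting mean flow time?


SPT order: J5 → J1 → J6 → J4 → J3 → J2
Completion times:
  J5: C=5
  J1: C=11
  J6: C=21
  J4: C=37
  J3: C=58
  J2: C=83
Sum = 215, n = 6
Mean flow = 215/6
= 35.83


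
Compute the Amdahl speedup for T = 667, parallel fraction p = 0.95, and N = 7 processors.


Amdahl's law: T_p = T × ((1-p) + p/N)
= 667 × ((1-0.95) + 0.95/7)
= 667 × (0.05 + 0.1357)
= 667 × 0.1857
= 123.87
Speedup = 667/123.87
= 5.38×


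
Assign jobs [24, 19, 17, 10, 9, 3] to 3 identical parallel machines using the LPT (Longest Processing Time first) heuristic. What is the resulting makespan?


Jobs (LPT sorted): [24, 19, 17, 10, 9, 3]
Machines: 3
  J=24 → Machine 1 (load: 0+24=24)
  J=19 → Machine 2 (load: 0+19=19)
  J=17 → Machine 3 (load: 0+17=17)
  J=10 → Machine 3 (load: 17+10=27)
  J=9 → Machine 2 (load: 19+9=28)
  J=3 → Machine 1 (load: 24+3=27)
Machine loads: [27, 28, 27]
Makespan = max = 28 time units


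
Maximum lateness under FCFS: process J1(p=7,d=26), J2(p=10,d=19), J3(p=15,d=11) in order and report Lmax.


Lateness per job (L = C - d):
  J1: C=7, d=26, L=-19
  J2: C=17, d=19, L=-2
  J3: C=32, d=11, L=21
Lmax = max(-19, -2, 21)
= 21


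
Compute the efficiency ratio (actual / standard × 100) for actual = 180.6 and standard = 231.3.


Efficiency = (actual / standard) × 100
= (180.6 / 231.3) × 100
= 78.1%


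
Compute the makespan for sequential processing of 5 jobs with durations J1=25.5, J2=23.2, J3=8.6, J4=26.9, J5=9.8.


Sequential makespan: sum all processing times
= 25.5 + 23.2 + 8.6 + 26.9 + 9.8
= 94.0 time units


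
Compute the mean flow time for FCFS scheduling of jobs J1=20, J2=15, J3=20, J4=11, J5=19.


Completion times:
  J1: completes at 20
  J2: completes at 35
  J3: completes at 55
  J4: completes at 66
  J5: completes at 85
Sum = 261
Average = 261/5
= 52.20


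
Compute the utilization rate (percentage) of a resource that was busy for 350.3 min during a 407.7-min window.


Utilization = busy / total × 100
= 350.3 / 407.7 × 100
= 85.9%


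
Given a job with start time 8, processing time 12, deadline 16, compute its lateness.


Completion = 8 + 12 = 20
Lateness = C - d = 20 - 16
= 4


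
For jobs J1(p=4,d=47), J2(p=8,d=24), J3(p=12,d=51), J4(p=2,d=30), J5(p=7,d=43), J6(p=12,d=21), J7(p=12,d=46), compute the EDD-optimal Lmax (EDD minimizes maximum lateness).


EDD order: J6 → J2 → J4 → J5 → J7 → J1 → J3
Completion and lateness:
  J6: C=12, d=21, L=12-21=-9
  J2: C=20, d=24, L=20-24=-4
  J4: C=22, d=30, L=22-30=-8
  J5: C=29, d=43, L=29-43=-14
  J7: C=41, d=46, L=41-46=-5
  J1: C=45, d=47, L=45-47=-2
  J3: C=57, d=51, L=57-51=6
Lmax = max(-9, -4, -8, -14, -5, -2, 6)
= 6


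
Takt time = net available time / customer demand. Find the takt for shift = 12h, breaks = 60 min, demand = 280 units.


Available = 12×60 - 60 = 660 min
Takt time = 660 / 280
= 2.36 min/unit


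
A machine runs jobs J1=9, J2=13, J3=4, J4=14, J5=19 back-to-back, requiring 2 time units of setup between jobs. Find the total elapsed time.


Makespan = Σ processing + (n-1) × setup
= (9 + 13 + 4 + 14 + 19) + (5-1)×2
= 59 + 8
= 67 time units


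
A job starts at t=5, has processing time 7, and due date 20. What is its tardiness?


Completion = start + processing = 5 + 7 = 12
Tardiness = max(0, C - d) = max(0, 12 - 20)
= max(0, -8)
= 0


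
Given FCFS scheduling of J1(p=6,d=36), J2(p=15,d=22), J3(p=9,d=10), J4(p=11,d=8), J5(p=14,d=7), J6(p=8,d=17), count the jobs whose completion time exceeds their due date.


Completion vs due date:
  J1: C=6, d=36 → on time
  J2: C=21, d=22 → on time
  J3: C=30, d=10 → TARDY
  J4: C=41, d=8 → TARDY
  J5: C=55, d=7 → TARDY
  J6: C=63, d=17 → TARDY
Tardy jobs: J3, J4, J5, J6
Count = 4


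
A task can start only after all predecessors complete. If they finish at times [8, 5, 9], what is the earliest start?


ES = max of all predecessor completion times
Predecessors: [8, 5, 9]
ES = max(8, 5, 9)
= 9


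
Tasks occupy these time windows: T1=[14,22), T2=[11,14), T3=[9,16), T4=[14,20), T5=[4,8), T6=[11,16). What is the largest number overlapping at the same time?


Check each time point for overlaps:
  t=14: 4 tasks active (T1, T3, T4, T6)
Max concurrent = 4


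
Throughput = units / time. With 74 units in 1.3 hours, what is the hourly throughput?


Throughput = units / time
= 74 / 1.3
= 56.9 units/hour


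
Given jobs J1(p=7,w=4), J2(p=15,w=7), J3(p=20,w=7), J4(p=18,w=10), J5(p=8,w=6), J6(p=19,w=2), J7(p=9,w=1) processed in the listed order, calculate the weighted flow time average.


Completion times:
  J1: C=7, w×C=4×7=28
  J2: C=22, w×C=7×22=154
  J3: C=42, w×C=7×42=294
  J4: C=60, w×C=10×60=600
  J5: C=68, w×C=6×68=408
  J6: C=87, w×C=2×87=174
  J7: C=96, w×C=1×96=96
Sum w×C = 1754
Sum w = 37
Weighted avg = 1754/37
= 47.41


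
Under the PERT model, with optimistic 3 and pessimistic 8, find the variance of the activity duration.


σ² = ((p - o) / 6)² = (p - o)² / 36
= (8 - 3)² / 36
= 5² / 36
= 25 / 36
= 0.6944


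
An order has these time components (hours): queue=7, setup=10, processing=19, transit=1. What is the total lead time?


Lead time = queue + setup + processing + transit
= 7 + 10 + 19 + 1
= 37 hours


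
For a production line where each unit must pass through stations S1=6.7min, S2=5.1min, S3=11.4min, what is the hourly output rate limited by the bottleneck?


Bottleneck = longest station time
Station times: [6.7, 5.1, 11.4]
Max = 11.4 min
Rate = 60 / 11.4
= 5.26 units/hour (bottleneck: 11.4min)


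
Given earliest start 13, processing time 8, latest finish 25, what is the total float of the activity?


EF = ES + duration = 13 + 8 = 21
LS = LF - duration = 25 - 8 = 17
Total Float = LF - EF = 25 - 21
(or LS - ES = 17 - 13)
= 4


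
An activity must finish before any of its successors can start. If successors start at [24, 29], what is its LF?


LF = min of all successor start times
Successors start at: [24, 29]
LF = min(24, 29)
= 24


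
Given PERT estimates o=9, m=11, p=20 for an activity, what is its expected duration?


te = (o + 4m + p) / 6
= (9 + 4×11 + 20) / 6
= (9 + 44 + 20) / 6
= 73 / 6
= 12.17


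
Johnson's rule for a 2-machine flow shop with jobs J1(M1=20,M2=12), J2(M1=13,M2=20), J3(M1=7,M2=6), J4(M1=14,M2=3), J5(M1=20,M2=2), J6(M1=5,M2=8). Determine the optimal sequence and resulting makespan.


Johnson's rule:
Group 1 (M1≤M2, sort by M1): ['J6', 'J2']
Group 2 (M1>M2, sort desc M2): ['J1', 'J3', 'J4', 'J5']
Sequence: J6 → J2 → J1 → J3 → J4 → J5
Makespan calculation:
  J6: M1 done=5, M2 done=13
  J2: M1 done=18, M2 done=38
  J1: M1 done=38, M2 done=50
  J3: M1 done=45, M2 done=56
  J4: M1 done=59, M2 done=62
  J5: M1 done=79, M2 done=81
= Sequence: J6 → J2 → J1 → J3 → J4 → J5, Makespan: 81


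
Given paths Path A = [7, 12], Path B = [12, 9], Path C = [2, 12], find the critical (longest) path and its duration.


Path A: 7 + 12 = 19
Path B: 12 + 9 = 21
Path C: 2 + 12 = 14
Critical path = longest = max(19, 21, 14)
= 21 (Path B)


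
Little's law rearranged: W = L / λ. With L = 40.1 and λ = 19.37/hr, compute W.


Little's law: L = λW → W = L / λ
= 40.1 / 19.37
= 2.07 hours


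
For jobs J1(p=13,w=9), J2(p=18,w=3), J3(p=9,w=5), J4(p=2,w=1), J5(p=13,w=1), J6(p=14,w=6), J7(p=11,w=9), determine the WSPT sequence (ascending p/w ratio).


WSPT (Smith's rule): sort by p/w ascending
  J7: p/w = 11/9 = 1.222
  J1: p/w = 13/9 = 1.444
  J3: p/w = 9/5 = 1.800
  J4: p/w = 2/1 = 2.000
  J6: p/w = 14/6 = 2.333
  J2: p/w = 18/3 = 6.000
  J5: p/w = 13/1 = 13.000
Order: J7 → J1 → J3 → J4 → J6 → J2 → J5


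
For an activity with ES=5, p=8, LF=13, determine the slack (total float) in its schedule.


EF = ES + duration = 5 + 8 = 13
LS = LF - duration = 13 - 8 = 5
Total Float = LF - EF = 13 - 13
(or LS - ES = 5 - 5)
= 0


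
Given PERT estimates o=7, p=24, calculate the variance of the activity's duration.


σ² = ((p - o) / 6)² = (p - o)² / 36
= (24 - 7)² / 36
= 17² / 36
= 289 / 36
= 8.0278


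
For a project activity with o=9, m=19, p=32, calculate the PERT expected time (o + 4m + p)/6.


te = (o + 4m + p) / 6
= (9 + 4×19 + 32) / 6
= (9 + 76 + 32) / 6
= 117 / 6
= 19.50


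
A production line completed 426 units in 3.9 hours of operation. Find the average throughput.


Throughput = units / time
= 426 / 3.9
= 109.2 units/hour


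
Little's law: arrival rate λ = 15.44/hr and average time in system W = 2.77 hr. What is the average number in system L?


Little's law: L = λ × W
= 15.44 × 2.77
= 42.77


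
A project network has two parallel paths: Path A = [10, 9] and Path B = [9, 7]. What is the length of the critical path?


Path A: 10 + 9 = 19
Path B: 9 + 7 = 16
Critical path = longest = max(19, 16)
= 19 (Path A)


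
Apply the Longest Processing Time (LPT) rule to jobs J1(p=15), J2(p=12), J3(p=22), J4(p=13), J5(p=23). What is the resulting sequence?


LPT: sort by longest processing time first
  J5: p=23
  J3: p=22
  J1: p=15
  J4: p=13
  J2: p=12
Order: J5 → J3 → J1 → J4 → J2


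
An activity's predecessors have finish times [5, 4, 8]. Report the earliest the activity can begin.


ES = max of all predecessor completion times
Predecessors: [5, 4, 8]
ES = max(5, 4, 8)
= 8


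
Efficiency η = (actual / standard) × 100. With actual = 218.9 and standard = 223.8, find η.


Efficiency = (actual / standard) × 100
= (218.9 / 223.8) × 100
= 97.8%


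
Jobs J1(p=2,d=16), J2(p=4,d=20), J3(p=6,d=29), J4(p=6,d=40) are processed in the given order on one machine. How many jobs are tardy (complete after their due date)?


Completion vs due date:
  J1: C=2, d=16 → on time
  J2: C=6, d=20 → on time
  J3: C=12, d=29 → on time
  J4: C=18, d=40 → on time
Tardy jobs: none
Count = 0


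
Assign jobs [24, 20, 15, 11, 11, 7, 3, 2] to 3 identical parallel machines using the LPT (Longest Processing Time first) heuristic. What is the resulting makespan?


Jobs (LPT sorted): [24, 20, 15, 11, 11, 7, 3, 2]
Machines: 3
  J=24 → Machine 1 (load: 0+24=24)
  J=20 → Machine 2 (load: 0+20=20)
  J=15 → Machine 3 (load: 0+15=15)
  J=11 → Machine 3 (load: 15+11=26)
  J=11 → Machine 2 (load: 20+11=31)
  J=7 → Machine 1 (load: 24+7=31)
  J=3 → Machine 3 (load: 26+3=29)
  J=2 → Machine 3 (load: 29+2=31)
Machine loads: [31, 31, 31]
Makespan = max = 31 time units


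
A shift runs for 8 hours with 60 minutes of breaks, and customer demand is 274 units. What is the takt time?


Available = 8×60 - 60 = 420 min
Takt time = 420 / 274
= 1.53 min/unit


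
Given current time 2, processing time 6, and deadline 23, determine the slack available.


Slack = due - current_time - processing
= 23 - 2 - 6
= 15


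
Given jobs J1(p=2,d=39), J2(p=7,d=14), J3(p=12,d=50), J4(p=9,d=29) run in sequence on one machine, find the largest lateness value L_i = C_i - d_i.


Lateness per job (L = C - d):
  J1: C=2, d=39, L=-37
  J2: C=9, d=14, L=-5
  J3: C=21, d=50, L=-29
  J4: C=30, d=29, L=1
Lmax = max(-37, -5, -29, 1)
= 1


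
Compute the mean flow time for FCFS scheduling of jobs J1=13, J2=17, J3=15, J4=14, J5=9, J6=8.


Completion times:
  J1: completes at 13
  J2: completes at 30
  J3: completes at 45
  J4: completes at 59
  J5: completes at 68
  J6: completes at 76
Sum = 291
Average = 291/6
= 48.50


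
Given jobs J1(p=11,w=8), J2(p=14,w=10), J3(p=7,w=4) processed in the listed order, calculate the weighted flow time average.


Completion times:
  J1: C=11, w×C=8×11=88
  J2: C=25, w×C=10×25=250
  J3: C=32, w×C=4×32=128
Sum w×C = 466
Sum w = 22
Weighted avg = 466/22
= 21.18


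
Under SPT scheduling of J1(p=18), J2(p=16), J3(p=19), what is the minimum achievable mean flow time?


SPT order: J2 → J1 → J3
Completion times:
  J2: C=16
  J1: C=34
  J3: C=53
Sum = 103, n = 3
Mean flow = 103/3
= 34.33


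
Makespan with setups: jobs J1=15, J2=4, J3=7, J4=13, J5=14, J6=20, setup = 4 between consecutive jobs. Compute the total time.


Makespan = Σ processing + (n-1) × setup
= (15 + 4 + 7 + 13 + 14 + 20) + (6-1)×4
= 73 + 20
= 93 time units


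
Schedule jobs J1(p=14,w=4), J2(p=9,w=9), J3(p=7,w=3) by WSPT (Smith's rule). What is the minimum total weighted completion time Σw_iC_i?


WSPT order (by p/w): J2 → J3 → J1
  J2: C=9, w·C=9×9=81
  J3: C=16, w·C=3×16=48
  J1: C=30, w·C=4×30=120
Σ w·C = 249
= 249


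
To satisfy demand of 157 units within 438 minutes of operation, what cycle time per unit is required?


Cycle time = available time / demand
= 438 / 157
= 2.79 min/unit


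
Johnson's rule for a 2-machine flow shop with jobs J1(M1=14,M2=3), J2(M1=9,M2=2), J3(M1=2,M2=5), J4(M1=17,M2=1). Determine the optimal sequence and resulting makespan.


Johnson's rule:
Group 1 (M1≤M2, sort by M1): ['J3']
Group 2 (M1>M2, sort desc M2): ['J1', 'J2', 'J4']
Sequence: J3 → J1 → J2 → J4
Makespan calculation:
  J3: M1 done=2, M2 done=7
  J1: M1 done=16, M2 done=19
  J2: M1 done=25, M2 done=27
  J4: M1 done=42, M2 done=43
= Sequence: J3 → J1 → J2 → J4, Makespan: 43


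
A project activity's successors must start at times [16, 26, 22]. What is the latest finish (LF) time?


LF = min of all successor start times
Successors start at: [16, 26, 22]
LF = min(16, 26, 22)
= 16


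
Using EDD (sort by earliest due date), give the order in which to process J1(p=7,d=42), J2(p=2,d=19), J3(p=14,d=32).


EDD: sort by earliest due date
  J2: d=19, p=2
  J3: d=32, p=14
  J1: d=42, p=7
Order: J2 → J3 → J1


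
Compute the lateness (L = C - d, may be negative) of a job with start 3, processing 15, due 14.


Completion = 3 + 15 = 18
Lateness = C - d = 18 - 14
= 4


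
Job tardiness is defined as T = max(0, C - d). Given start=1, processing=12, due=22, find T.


Completion = start + processing = 1 + 12 = 13
Tardiness = max(0, C - d) = max(0, 13 - 22)
= max(0, -9)
= 0


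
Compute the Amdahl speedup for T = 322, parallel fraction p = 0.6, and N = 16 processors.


Amdahl's law: T_p = T × ((1-p) + p/N)
= 322 × ((1-0.6) + 0.6/16)
= 322 × (0.40 + 0.0375)
= 322 × 0.4375
= 140.88
Speedup = 322/140.88
= 2.29×


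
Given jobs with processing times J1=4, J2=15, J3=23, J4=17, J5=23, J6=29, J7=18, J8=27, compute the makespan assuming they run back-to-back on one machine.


Sequential makespan: sum all processing times
= 4 + 15 + 23 + 17 + 23 + 29 + 18 + 27
= 156 time units


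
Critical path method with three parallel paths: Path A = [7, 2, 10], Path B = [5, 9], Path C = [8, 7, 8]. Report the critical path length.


Path A: 7 + 2 + 10 = 19
Path B: 5 + 9 = 14
Path C: 8 + 7 + 8 = 23
Critical path = longest = max(19, 14, 23)
= 23 (Path C)


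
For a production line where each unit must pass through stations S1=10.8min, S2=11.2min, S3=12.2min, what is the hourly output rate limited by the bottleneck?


Bottleneck = longest station time
Station times: [10.8, 11.2, 12.2]
Max = 12.2 min
Rate = 60 / 12.2
= 4.92 units/hour (bottleneck: 12.2min)


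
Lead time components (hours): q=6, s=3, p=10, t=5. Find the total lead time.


Lead time = queue + setup + processing + transit
= 6 + 3 + 10 + 5
= 24 hours


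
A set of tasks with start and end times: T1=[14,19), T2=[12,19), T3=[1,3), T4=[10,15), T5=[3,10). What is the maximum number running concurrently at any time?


Check each time point for overlaps:
  t=14: 3 tasks active (T1, T2, T4)
Max concurrent = 3


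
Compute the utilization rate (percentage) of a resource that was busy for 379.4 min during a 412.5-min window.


Utilization = busy / total × 100
= 379.4 / 412.5 × 100
= 92.0%


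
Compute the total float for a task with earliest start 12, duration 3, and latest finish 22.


EF = ES + duration = 12 + 3 = 15
LS = LF - duration = 22 - 3 = 19
Total Float = LF - EF = 22 - 15
(or LS - ES = 19 - 12)
= 7


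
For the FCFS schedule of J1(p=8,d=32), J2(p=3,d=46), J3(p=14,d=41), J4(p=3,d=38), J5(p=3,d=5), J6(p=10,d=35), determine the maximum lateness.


Lateness per job (L = C - d):
  J1: C=8, d=32, L=-24
  J2: C=11, d=46, L=-35
  J3: C=25, d=41, L=-16
  J4: C=28, d=38, L=-10
  J5: C=31, d=5, L=26
  J6: C=41, d=35, L=6
Lmax = max(-24, -35, -16, -10, 26, 6)
= 26


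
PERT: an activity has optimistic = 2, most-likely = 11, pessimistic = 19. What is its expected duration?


te = (o + 4m + p) / 6
= (2 + 4×11 + 19) / 6
= (2 + 44 + 19) / 6
= 65 / 6
= 10.83


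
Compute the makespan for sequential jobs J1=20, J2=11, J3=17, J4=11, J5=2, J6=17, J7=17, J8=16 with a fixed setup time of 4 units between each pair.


Makespan = Σ processing + (n-1) × setup
= (20 + 11 + 17 + 11 + 2 + 17 + 17 + 16) + (8-1)×4
= 111 + 28
= 139 time units


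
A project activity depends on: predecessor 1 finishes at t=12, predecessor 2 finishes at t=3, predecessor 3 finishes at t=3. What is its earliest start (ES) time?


ES = max of all predecessor completion times
Predecessors: [12, 3, 3]
ES = max(12, 3, 3)
= 12


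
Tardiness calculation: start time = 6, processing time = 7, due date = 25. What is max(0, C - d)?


Completion = start + processing = 6 + 7 = 13
Tardiness = max(0, C - d) = max(0, 13 - 25)
= max(0, -12)
= 0


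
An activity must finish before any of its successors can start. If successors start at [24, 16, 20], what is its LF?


LF = min of all successor start times
Successors start at: [24, 16, 20]
LF = min(24, 16, 20)
= 16


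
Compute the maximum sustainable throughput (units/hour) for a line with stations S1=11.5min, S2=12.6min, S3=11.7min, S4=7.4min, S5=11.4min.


Bottleneck = longest station time
Station times: [11.5, 12.6, 11.7, 7.4, 11.4]
Max = 12.6 min
Rate = 60 / 12.6
= 4.76 units/hour (bottleneck: 12.6min)


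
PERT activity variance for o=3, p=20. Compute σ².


σ² = ((p - o) / 6)² = (p - o)² / 36
= (20 - 3)² / 36
= 17² / 36
= 289 / 36
= 8.0278


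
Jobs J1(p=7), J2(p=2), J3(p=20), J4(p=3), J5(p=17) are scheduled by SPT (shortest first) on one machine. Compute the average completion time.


SPT order: J2 → J4 → J1 → J5 → J3
Completion times:
  J2: C=2
  J4: C=5
  J1: C=12
  J5: C=29
  J3: C=49
Sum = 97, n = 5
Mean flow = 97/5
= 19.40


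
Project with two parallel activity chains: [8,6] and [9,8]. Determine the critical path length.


Path A: 8 + 6 = 14
Path B: 9 + 8 = 17
Critical path = longest = max(14, 17)
= 17 (Path B)


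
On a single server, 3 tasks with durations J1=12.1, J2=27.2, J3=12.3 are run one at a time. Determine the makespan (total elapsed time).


Sequential makespan: sum all processing times
= 12.1 + 27.2 + 12.3
= 51.6 time units


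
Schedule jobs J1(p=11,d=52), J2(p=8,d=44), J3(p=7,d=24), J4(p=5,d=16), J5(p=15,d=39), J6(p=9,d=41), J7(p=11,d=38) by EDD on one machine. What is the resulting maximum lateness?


EDD order: J4 → J3 → J7 → J5 → J6 → J2 → J1
Completion and lateness:
  J4: C=5, d=16, L=5-16=-11
  J3: C=12, d=24, L=12-24=-12
  J7: C=23, d=38, L=23-38=-15
  J5: C=38, d=39, L=38-39=-1
  J6: C=47, d=41, L=47-41=6
  J2: C=55, d=44, L=55-44=11
  J1: C=66, d=52, L=66-52=14
Lmax = max(-11, -12, -15, -1, 6, 11, 14)
= 14


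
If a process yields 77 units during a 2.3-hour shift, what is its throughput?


Throughput = units / time
= 77 / 2.3
= 33.5 units/hour


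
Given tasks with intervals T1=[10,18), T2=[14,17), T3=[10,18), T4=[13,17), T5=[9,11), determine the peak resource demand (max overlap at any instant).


Check each time point for overlaps:
  t=14: 4 tasks active (T1, T2, T3, T4)
Max concurrent = 4


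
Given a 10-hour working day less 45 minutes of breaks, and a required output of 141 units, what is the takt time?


Available = 10×60 - 45 = 555 min
Takt time = 555 / 141
= 3.94 min/unit


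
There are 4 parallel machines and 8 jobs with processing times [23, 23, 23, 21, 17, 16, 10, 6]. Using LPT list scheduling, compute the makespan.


Jobs (LPT sorted): [23, 23, 23, 21, 17, 16, 10, 6]
Machines: 4
  J=23 → Machine 1 (load: 0+23=23)
  J=23 → Machine 2 (load: 0+23=23)
  J=23 → Machine 3 (load: 0+23=23)
  J=21 → Machine 4 (load: 0+21=21)
  J=17 → Machine 4 (load: 21+17=38)
  J=16 → Machine 1 (load: 23+16=39)
  J=10 → Machine 2 (load: 23+10=33)
  J=6 → Machine 3 (load: 23+6=29)
Machine loads: [39, 33, 29, 38]
Makespan = max = 39 time units


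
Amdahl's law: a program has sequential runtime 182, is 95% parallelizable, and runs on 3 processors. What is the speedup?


Amdahl's law: T_p = T × ((1-p) + p/N)
= 182 × ((1-0.95) + 0.95/3)
= 182 × (0.05 + 0.3167)
= 182 × 0.3667
= 66.73
Speedup = 182/66.73
= 2.73×


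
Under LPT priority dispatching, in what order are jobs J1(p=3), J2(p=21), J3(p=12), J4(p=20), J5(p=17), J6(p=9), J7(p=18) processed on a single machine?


LPT: sort by longest processing time first
  J2: p=21
  J4: p=20
  J7: p=18
  J5: p=17
  J3: p=12
  J6: p=9
  J1: p=3
Order: J2 → J4 → J7 → J5 → J3 → J6 → J1


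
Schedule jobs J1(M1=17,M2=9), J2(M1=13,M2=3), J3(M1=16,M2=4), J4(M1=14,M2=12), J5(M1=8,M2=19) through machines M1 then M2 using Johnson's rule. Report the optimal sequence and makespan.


Johnson's rule:
Group 1 (M1≤M2, sort by M1): ['J5']
Group 2 (M1>M2, sort desc M2): ['J4', 'J1', 'J3', 'J2']
Sequence: J5 → J4 → J1 → J3 → J2
Makespan calculation:
  J5: M1 done=8, M2 done=27
  J4: M1 done=22, M2 done=39
  J1: M1 done=39, M2 done=48
  J3: M1 done=55, M2 done=59
  J2: M1 done=68, M2 done=71
= Sequence: J5 → J4 → J1 → J3 → J2, Makespan: 71


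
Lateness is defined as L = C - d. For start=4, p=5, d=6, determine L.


Completion = 4 + 5 = 9
Lateness = C - d = 9 - 6
= 3


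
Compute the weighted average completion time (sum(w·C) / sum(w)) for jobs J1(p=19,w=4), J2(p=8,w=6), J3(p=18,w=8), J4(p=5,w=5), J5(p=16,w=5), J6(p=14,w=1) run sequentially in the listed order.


Completion times:
  J1: C=19, w×C=4×19=76
  J2: C=27, w×C=6×27=162
  J3: C=45, w×C=8×45=360
  J4: C=50, w×C=5×50=250
  J5: C=66, w×C=5×66=330
  J6: C=80, w×C=1×80=80
Sum w×C = 1258
Sum w = 29
Weighted avg = 1258/29
= 43.38


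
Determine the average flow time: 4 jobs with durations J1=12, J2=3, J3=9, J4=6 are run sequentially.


Completion times:
  J1: completes at 12
  J2: completes at 15
  J3: completes at 24
  J4: completes at 30
Sum = 81
Average = 81/4
= 20.25


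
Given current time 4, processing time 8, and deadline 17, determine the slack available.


Slack = due - current_time - processing
= 17 - 4 - 8
= 5


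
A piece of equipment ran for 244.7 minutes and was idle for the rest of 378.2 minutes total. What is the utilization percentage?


Utilization = busy / total × 100
= 244.7 / 378.2 × 100
= 64.7%


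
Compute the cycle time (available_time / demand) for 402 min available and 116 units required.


Cycle time = available time / demand
= 402 / 116
= 3.47 min/unit


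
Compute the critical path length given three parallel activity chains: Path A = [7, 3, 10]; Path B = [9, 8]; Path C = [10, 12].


Path A: 7 + 3 + 10 = 20
Path B: 9 + 8 = 17
Path C: 10 + 12 = 22
Critical path = longest = max(20, 17, 22)
= 22 (Path C)


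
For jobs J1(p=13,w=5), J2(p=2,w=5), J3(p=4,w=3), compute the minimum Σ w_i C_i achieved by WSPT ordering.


WSPT order (by p/w): J2 → J3 → J1
  J2: C=2, w·C=5×2=10
  J3: C=6, w·C=3×6=18
  J1: C=19, w·C=5×19=95
Σ w·C = 123
= 123


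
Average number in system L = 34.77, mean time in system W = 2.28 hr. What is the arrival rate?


Little's law: L = λW → λ = L / W
= 34.77 / 2.28
= 15.25 per hour


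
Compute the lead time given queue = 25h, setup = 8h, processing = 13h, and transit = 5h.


Lead time = queue + setup + processing + transit
= 25 + 8 + 13 + 5
= 51 hours


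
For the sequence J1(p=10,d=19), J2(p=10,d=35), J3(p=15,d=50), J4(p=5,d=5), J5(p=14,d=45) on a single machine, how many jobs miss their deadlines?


Completion vs due date:
  J1: C=10, d=19 → on time
  J2: C=20, d=35 → on time
  J3: C=35, d=50 → on time
  J4: C=40, d=5 → TARDY
  J5: C=54, d=45 → TARDY
Tardy jobs: J4, J5
Count = 2


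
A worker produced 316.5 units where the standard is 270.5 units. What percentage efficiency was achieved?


Efficiency = (actual / standard) × 100
= (316.5 / 270.5) × 100
= 117.0%


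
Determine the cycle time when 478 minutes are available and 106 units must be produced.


Cycle time = available time / demand
= 478 / 106
= 4.51 min/unit


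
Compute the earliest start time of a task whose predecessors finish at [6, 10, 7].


ES = max of all predecessor completion times
Predecessors: [6, 10, 7]
ES = max(6, 10, 7)
= 10


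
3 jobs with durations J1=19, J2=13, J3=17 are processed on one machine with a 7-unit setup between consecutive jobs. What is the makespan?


Makespan = Σ processing + (n-1) × setup
= (19 + 13 + 17) + (3-1)×7
= 49 + 14
= 63 time units


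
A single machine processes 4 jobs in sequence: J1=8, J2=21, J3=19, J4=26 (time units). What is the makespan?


Sequential makespan: sum all processing times
= 8 + 21 + 19 + 26
= 74 time units


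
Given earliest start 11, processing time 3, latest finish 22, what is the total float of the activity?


EF = ES + duration = 11 + 3 = 14
LS = LF - duration = 22 - 3 = 19
Total Float = LF - EF = 22 - 14
(or LS - ES = 19 - 11)
= 8


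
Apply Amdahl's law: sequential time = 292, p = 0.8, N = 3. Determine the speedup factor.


Amdahl's law: T_p = T × ((1-p) + p/N)
= 292 × ((1-0.8) + 0.8/3)
= 292 × (0.20 + 0.2667)
= 292 × 0.4667
= 136.27
Speedup = 292/136.27
= 2.14×


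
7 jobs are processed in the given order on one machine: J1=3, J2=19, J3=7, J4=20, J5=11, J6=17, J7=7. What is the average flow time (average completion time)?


Completion times:
  J1: completes at 3
  J2: completes at 22
  J3: completes at 29
  J4: completes at 49
  J5: completes at 60
  J6: completes at 77
  J7: completes at 84
Sum = 324
Average = 324/7
= 46.29


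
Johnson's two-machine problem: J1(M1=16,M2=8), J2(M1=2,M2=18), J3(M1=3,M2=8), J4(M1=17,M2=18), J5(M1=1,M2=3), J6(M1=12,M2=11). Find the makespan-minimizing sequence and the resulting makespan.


Johnson's rule:
Group 1 (M1≤M2, sort by M1): ['J5', 'J2', 'J3', 'J4']
Group 2 (M1>M2, sort desc M2): ['J6', 'J1']
Sequence: J5 → J2 → J3 → J4 → J6 → J1
Makespan calculation:
  J5: M1 done=1, M2 done=4
  J2: M1 done=3, M2 done=22
  J3: M1 done=6, M2 done=30
  J4: M1 done=23, M2 done=48
  J6: M1 done=35, M2 done=59
  J1: M1 done=51, M2 done=67
= Sequence: J5 → J2 → J3 → J4 → J6 → J1, Makespan: 67


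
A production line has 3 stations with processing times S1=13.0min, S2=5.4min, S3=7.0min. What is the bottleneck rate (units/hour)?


Bottleneck = longest station time
Station times: [13.0, 5.4, 7.0]
Max = 13.0 min
Rate = 60 / 13.0
= 4.62 units/hour (bottleneck: 13.0min)


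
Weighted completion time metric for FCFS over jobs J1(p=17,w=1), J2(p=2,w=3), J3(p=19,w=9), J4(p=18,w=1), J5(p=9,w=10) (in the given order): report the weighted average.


Completion times:
  J1: C=17, w×C=1×17=17
  J2: C=19, w×C=3×19=57
  J3: C=38, w×C=9×38=342
  J4: C=56, w×C=1×56=56
  J5: C=65, w×C=10×65=650
Sum w×C = 1122
Sum w = 24
Weighted avg = 1122/24
= 46.75


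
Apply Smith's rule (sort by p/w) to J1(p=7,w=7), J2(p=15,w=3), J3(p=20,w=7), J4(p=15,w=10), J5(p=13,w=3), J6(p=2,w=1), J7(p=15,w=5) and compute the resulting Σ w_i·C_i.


WSPT order (by p/w): J1 → J4 → J6 → J3 → J7 → J5 → J2
  J1: C=7, w·C=7×7=49
  J4: C=22, w·C=10×22=220
  J6: C=24, w·C=1×24=24
  J3: C=44, w·C=7×44=308
  J7: C=59, w·C=5×59=295
  J5: C=72, w·C=3×72=216
  J2: C=87, w·C=3×87=261
Σ w·C = 1373
= 1373


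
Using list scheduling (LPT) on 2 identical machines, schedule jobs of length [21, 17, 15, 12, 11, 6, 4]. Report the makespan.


Jobs (LPT sorted): [21, 17, 15, 12, 11, 6, 4]
Machines: 2
  J=21 → Machine 1 (load: 0+21=21)
  J=17 → Machine 2 (load: 0+17=17)
  J=15 → Machine 2 (load: 17+15=32)
  J=12 → Machine 1 (load: 21+12=33)
  J=11 → Machine 2 (load: 32+11=43)
  J=6 → Machine 1 (load: 33+6=39)
  J=4 → Machine 1 (load: 39+4=43)
Machine loads: [43, 43]
Makespan = max = 43 time units


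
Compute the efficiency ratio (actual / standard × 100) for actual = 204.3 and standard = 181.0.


Efficiency = (actual / standard) × 100
= (204.3 / 181.0) × 100
= 112.9%


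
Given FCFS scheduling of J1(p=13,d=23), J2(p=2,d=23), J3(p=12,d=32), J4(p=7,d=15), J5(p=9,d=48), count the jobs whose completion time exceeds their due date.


Completion vs due date:
  J1: C=13, d=23 → on time
  J2: C=15, d=23 → on time
  J3: C=27, d=32 → on time
  J4: C=34, d=15 → TARDY
  J5: C=43, d=48 → on time
Tardy jobs: J4
Count = 1


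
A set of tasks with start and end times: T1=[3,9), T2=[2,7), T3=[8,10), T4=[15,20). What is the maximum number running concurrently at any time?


Check each time point for overlaps:
  t=3: 2 tasks active (T1, T2)
Max concurrent = 2
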